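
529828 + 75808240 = 76338068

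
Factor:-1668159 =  - 3^2*17^1*10903^1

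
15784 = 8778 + 7006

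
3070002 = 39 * 78718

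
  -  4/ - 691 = 4/691 = 0.01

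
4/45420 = 1/11355= 0.00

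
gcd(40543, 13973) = 1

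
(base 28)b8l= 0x22a5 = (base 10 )8869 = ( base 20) 1239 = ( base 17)1DBC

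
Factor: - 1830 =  - 2^1*3^1*5^1*61^1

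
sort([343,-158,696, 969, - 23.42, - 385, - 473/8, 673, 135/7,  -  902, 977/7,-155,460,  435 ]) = [  -  902,-385, - 158,-155, - 473/8, - 23.42, 135/7, 977/7, 343, 435, 460, 673,696, 969]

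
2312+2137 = 4449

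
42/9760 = 21/4880 =0.00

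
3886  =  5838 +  - 1952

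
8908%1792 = 1740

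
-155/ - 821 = 155/821 = 0.19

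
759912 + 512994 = 1272906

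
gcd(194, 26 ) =2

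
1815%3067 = 1815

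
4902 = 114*43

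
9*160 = 1440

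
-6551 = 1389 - 7940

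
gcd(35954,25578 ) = 2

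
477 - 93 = 384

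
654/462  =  109/77 = 1.42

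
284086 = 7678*37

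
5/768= 5/768 =0.01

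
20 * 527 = 10540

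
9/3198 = 3/1066 = 0.00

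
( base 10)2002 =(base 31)22I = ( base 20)502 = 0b11111010010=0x7D2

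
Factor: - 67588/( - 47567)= 2^2 * 13^( - 1)*61^1  *277^1*3659^( - 1) 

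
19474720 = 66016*295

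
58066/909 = 63+799/909 = 63.88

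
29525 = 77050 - 47525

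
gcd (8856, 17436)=12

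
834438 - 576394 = 258044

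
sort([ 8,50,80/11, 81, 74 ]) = [ 80/11 , 8,50 , 74, 81] 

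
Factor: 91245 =3^1*5^1*7^1*11^1*79^1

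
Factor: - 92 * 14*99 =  - 127512 = - 2^3*3^2 * 7^1  *  11^1*23^1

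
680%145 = 100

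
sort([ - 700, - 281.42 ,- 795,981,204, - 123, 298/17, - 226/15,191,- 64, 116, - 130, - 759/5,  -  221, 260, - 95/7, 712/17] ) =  [ - 795, - 700, - 281.42, -221, - 759/5, - 130,-123, - 64,-226/15, - 95/7,298/17,712/17,  116, 191,204,260, 981]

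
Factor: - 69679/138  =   - 2^( - 1) * 3^( - 1)* 23^( - 1)*59^1*1181^1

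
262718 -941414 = -678696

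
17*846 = 14382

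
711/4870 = 711/4870= 0.15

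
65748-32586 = 33162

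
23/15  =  1 + 8/15 = 1.53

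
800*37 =29600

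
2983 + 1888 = 4871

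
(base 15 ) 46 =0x42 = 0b1000010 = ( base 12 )56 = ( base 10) 66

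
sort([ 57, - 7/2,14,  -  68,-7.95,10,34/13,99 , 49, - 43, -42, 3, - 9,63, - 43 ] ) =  [ - 68, - 43,- 43, - 42,  -  9, - 7.95, - 7/2,34/13,3,10  ,  14, 49,57,63,99] 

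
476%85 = 51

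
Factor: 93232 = 2^4 * 5827^1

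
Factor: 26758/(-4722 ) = - 3^(-1 )*17^1=- 17/3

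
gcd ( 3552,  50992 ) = 16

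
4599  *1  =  4599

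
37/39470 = 37/39470 = 0.00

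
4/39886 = 2/19943= 0.00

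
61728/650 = 94 + 314/325 = 94.97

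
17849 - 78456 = -60607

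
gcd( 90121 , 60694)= 1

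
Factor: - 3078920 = - 2^3*5^1*13^1* 31^1*191^1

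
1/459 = 1/459 = 0.00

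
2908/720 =727/180 = 4.04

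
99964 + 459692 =559656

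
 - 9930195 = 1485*(- 6687 ) 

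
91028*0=0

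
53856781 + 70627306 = 124484087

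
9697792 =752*12896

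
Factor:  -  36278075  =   - 5^2*1451123^1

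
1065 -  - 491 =1556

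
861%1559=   861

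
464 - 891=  - 427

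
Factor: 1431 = 3^3*53^1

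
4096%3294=802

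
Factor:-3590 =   -  2^1*5^1 * 359^1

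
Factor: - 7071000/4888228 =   -  2^1*3^1*5^3*2357^1*1222057^(-1 )  =  - 1767750/1222057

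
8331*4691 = 39080721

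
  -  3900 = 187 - 4087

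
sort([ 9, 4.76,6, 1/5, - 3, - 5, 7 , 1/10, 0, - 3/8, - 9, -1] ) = [ - 9, - 5, - 3, - 1, - 3/8, 0, 1/10 , 1/5, 4.76, 6,7, 9 ] 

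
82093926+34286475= 116380401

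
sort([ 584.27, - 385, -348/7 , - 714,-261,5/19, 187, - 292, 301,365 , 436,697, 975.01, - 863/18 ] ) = [ - 714, -385,- 292,  -  261,  -  348/7, - 863/18,5/19,187,301,  365,436, 584.27,  697, 975.01]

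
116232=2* 58116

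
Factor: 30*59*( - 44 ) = -77880 = - 2^3*3^1*5^1 * 11^1*59^1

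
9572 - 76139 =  - 66567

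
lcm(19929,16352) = 637728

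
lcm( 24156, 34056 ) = 2077416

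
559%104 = 39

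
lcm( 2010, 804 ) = 4020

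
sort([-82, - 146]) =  [ - 146, - 82 ] 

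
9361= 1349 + 8012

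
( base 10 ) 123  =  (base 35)3i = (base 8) 173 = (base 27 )4f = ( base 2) 1111011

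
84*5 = 420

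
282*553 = 155946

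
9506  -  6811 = 2695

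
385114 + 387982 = 773096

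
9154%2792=778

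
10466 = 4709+5757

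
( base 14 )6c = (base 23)44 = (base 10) 96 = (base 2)1100000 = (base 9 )116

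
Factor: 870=2^1*3^1*5^1*29^1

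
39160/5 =7832 =7832.00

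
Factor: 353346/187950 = 5^( - 2 )*47^1  =  47/25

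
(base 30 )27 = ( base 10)67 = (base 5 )232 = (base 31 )25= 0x43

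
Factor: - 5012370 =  - 2^1*3^2*5^1 *11^1*61^1*83^1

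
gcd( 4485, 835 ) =5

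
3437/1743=491/249 = 1.97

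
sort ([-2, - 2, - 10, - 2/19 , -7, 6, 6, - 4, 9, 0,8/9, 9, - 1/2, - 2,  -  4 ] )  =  [ - 10, - 7,- 4, - 4, - 2, - 2,- 2,-1/2, -2/19, 0, 8/9, 6, 6, 9,9 ]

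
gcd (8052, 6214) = 2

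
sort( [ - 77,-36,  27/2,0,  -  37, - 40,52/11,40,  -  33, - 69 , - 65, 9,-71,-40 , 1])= [ - 77, -71,  -  69, - 65, - 40, - 40,-37, - 36, - 33, 0, 1,  52/11,9, 27/2, 40 ]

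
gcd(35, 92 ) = 1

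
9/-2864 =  -9/2864  =  - 0.00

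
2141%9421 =2141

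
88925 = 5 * 17785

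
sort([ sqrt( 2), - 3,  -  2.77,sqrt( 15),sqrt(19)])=[ - 3,-2.77,sqrt( 2),sqrt( 15),sqrt( 19 )]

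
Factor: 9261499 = 13^1*653^1*1091^1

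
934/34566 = 467/17283=0.03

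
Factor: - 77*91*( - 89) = 623623  =  7^2 * 11^1*13^1*89^1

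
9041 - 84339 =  - 75298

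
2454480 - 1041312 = 1413168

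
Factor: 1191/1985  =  3/5 = 3^1*5^(  -  1)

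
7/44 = 7/44 = 0.16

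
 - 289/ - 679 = 289/679  =  0.43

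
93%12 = 9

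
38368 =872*44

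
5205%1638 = 291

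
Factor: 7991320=2^3 * 5^1*199783^1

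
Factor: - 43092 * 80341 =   -  3462054372=-  2^2*3^4*7^1*19^1*80341^1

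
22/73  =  22/73 =0.30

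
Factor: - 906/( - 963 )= 2^1*3^ ( - 1) * 107^ ( - 1)*151^1=   302/321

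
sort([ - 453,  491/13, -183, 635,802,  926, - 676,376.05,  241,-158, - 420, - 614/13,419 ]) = [ - 676,- 453, - 420,  -  183,-158 , - 614/13,491/13,  241, 376.05,419,635,802,  926 ]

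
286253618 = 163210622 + 123042996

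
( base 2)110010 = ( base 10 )50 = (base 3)1212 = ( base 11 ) 46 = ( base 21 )28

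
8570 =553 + 8017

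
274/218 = 1 + 28/109 =1.26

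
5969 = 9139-3170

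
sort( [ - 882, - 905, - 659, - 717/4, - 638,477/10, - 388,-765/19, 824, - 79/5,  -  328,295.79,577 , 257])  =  [ - 905,-882,-659, - 638, - 388, - 328 , - 717/4  , - 765/19, - 79/5, 477/10, 257,295.79,577, 824 ]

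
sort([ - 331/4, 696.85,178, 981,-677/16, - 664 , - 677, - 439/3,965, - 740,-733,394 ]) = [ - 740, - 733, - 677, - 664, - 439/3, - 331/4, - 677/16,178,  394 , 696.85,965,981]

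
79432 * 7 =556024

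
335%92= 59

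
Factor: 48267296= 2^5*7^1*11^1*19^1*1031^1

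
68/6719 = 68/6719 = 0.01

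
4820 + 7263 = 12083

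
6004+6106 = 12110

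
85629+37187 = 122816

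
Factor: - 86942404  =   - 2^2*19^1*197^1*5807^1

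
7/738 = 7/738 = 0.01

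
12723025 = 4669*2725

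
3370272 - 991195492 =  - 987825220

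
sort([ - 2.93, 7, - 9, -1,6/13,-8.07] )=[ - 9, - 8.07, - 2.93,-1,6/13,7] 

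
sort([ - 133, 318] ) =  [-133,318]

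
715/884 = 55/68 = 0.81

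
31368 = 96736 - 65368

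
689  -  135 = 554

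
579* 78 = 45162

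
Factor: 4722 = 2^1*3^1 * 787^1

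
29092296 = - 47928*( - 607)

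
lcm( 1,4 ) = 4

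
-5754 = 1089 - 6843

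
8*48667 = 389336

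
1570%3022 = 1570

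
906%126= 24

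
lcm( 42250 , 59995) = 2999750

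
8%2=0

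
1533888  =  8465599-6931711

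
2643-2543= 100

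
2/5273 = 2/5273 = 0.00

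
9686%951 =176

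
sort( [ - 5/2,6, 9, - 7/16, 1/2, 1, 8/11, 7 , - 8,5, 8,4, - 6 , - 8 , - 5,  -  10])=[- 10, - 8, - 8, - 6, - 5, - 5/2 , - 7/16, 1/2, 8/11, 1,4,5,6 , 7, 8, 9]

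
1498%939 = 559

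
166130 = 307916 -141786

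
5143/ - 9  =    -  572+5/9 = - 571.44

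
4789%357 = 148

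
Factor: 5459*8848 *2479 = 2^4*7^1 *37^1*53^1*67^1*79^1 * 103^1=119738754128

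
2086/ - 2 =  - 1043/1 = -1043.00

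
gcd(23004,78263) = 1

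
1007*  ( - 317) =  - 319219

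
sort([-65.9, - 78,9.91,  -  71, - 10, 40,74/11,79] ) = [  -  78, - 71, - 65.9, - 10, 74/11,9.91, 40,79 ] 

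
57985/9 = 57985/9 = 6442.78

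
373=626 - 253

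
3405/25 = 136 + 1/5 =136.20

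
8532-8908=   -  376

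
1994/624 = 997/312 = 3.20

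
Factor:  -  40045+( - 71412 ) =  -111457 = - 227^1*491^1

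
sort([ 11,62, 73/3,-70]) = [ - 70,11,73/3, 62]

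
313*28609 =8954617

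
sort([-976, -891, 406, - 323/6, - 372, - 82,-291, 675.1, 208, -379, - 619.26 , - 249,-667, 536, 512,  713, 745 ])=[ - 976,-891, - 667, - 619.26, - 379, - 372, - 291, - 249, - 82, - 323/6, 208,406, 512, 536,675.1,713, 745 ]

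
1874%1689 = 185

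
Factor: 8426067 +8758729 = 2^2*269^1*15971^1 = 17184796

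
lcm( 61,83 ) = 5063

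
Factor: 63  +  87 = 150 = 2^1 * 3^1 * 5^2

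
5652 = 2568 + 3084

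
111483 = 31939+79544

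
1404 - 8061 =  - 6657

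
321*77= 24717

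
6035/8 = 754+3/8= 754.38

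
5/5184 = 5/5184 = 0.00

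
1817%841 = 135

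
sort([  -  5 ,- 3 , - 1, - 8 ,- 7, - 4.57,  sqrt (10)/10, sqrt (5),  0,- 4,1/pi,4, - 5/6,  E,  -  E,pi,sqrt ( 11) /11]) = [ - 8, - 7, - 5 , - 4.57, - 4,  -  3,-E,- 1,  -  5/6,0,sqrt(11)/11, sqrt( 10 ) /10, 1/pi,sqrt( 5 ) , E, pi , 4]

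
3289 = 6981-3692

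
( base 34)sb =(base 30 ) 123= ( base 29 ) 146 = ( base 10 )963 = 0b1111000011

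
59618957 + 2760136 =62379093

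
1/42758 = 1/42758= 0.00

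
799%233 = 100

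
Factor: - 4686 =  - 2^1*3^1*11^1*71^1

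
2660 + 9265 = 11925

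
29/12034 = 29/12034 = 0.00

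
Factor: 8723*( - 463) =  - 11^1 *13^1 * 61^1* 463^1= - 4038749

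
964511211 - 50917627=913593584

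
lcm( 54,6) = 54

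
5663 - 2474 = 3189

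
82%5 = 2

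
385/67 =5 + 50/67 = 5.75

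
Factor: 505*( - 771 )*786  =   - 306033030 = - 2^1*3^2*5^1*101^1*131^1*257^1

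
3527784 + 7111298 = 10639082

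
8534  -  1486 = 7048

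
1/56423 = 1/56423= 0.00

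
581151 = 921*631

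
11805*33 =389565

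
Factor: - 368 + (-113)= -13^1*37^1 = -481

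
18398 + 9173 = 27571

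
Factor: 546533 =13^1*17^1*2473^1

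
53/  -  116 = -53/116 =- 0.46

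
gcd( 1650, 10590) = 30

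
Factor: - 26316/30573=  - 2^2*17^1 * 79^(-1)=- 68/79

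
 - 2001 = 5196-7197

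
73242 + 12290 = 85532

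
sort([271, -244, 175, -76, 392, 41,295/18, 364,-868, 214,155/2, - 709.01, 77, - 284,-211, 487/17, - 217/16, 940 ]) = [ - 868, - 709.01, - 284,-244,-211, - 76, - 217/16 , 295/18,487/17, 41 , 77,155/2, 175,214, 271, 364,392, 940] 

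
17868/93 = 5956/31 = 192.13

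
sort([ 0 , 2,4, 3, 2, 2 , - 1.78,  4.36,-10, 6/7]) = [ - 10,-1.78,0 , 6/7 , 2, 2,  2 , 3 , 4,  4.36] 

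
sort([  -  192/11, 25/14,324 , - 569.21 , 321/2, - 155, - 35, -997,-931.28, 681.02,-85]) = [ - 997,- 931.28, - 569.21, - 155,  -  85,-35, - 192/11,25/14, 321/2, 324,681.02]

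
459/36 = 12 + 3/4 = 12.75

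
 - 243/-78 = 3 +3/26  =  3.12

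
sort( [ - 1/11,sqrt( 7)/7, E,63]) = [ - 1/11,  sqrt(7) /7 , E , 63] 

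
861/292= 2 + 277/292 = 2.95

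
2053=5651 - 3598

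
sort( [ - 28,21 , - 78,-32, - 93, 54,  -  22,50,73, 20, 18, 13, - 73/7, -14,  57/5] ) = [ - 93,  -  78,-32, - 28, - 22,-14,-73/7,57/5,13, 18, 20,21, 50, 54, 73] 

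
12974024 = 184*70511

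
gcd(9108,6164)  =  92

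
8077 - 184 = 7893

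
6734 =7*962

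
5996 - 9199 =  - 3203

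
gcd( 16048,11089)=1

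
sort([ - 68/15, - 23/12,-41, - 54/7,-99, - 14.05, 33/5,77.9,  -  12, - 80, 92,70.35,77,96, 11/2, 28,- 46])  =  [ - 99, - 80, - 46, - 41, - 14.05, -12, - 54/7, - 68/15 , - 23/12, 11/2,33/5, 28, 70.35, 77,77.9,92, 96 ] 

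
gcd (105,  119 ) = 7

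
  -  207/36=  - 6 + 1/4 = - 5.75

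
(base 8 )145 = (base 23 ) 49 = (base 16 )65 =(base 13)7a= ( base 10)101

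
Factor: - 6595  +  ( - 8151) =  - 14746 = - 2^1*73^1 * 101^1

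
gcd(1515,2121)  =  303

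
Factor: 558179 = 558179^1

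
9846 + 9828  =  19674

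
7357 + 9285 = 16642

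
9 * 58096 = 522864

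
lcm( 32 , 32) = 32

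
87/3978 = 29/1326=0.02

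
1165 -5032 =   -  3867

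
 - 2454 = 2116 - 4570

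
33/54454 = 33/54454= 0.00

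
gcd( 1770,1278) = 6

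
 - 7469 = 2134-9603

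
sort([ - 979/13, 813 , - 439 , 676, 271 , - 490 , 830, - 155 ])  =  [ - 490 ,  -  439, - 155,-979/13,271,676,813, 830 ] 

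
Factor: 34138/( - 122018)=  - 19^(  -  2 )*101^1 = - 101/361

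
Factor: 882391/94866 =2^( - 1) * 3^(-1) * 97^( - 1 )*163^ ( - 1 )*882391^1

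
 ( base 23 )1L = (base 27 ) 1h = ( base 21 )22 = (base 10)44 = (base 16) 2c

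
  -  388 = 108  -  496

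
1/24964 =1/24964 =0.00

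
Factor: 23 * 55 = 1265=5^1 * 11^1*23^1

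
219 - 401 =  - 182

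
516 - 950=-434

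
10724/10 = 5362/5 = 1072.40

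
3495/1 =3495 = 3495.00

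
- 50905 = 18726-69631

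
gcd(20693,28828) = 1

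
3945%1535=875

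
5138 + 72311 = 77449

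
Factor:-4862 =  - 2^1*11^1* 13^1*17^1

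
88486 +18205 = 106691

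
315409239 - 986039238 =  - 670629999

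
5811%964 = 27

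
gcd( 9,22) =1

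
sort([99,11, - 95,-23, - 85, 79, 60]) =[ - 95, - 85,-23, 11, 60 , 79, 99]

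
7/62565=7/62565 = 0.00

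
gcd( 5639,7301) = 1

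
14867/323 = 46 + 9/323 = 46.03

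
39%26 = 13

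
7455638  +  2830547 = 10286185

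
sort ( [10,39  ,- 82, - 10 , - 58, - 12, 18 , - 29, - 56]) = [ - 82, -58, - 56,-29,-12, - 10, 10, 18,39 ] 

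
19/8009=19/8009 = 0.00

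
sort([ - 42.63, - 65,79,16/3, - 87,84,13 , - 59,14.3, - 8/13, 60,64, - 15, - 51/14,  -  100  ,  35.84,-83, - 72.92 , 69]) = [ - 100, - 87, - 83, -72.92, - 65, - 59, - 42.63, - 15, - 51/14 , - 8/13,16/3,13, 14.3,35.84, 60,64,69,79, 84]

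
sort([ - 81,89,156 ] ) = [ - 81 , 89,156 ] 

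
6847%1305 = 322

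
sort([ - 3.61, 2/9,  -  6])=[- 6, - 3.61, 2/9]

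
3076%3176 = 3076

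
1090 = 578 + 512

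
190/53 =3 + 31/53 = 3.58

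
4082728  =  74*55172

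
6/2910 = 1/485 = 0.00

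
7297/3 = 7297/3 = 2432.33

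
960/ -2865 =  - 1  +  127/191 = -  0.34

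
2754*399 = 1098846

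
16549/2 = 16549/2 = 8274.50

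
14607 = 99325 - 84718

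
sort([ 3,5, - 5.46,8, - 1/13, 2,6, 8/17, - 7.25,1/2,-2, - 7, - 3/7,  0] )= [ - 7.25, - 7  , - 5.46, - 2,-3/7,- 1/13  ,  0,8/17, 1/2,2, 3, 5,  6,8]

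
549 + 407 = 956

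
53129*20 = 1062580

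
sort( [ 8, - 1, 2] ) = [  -  1, 2,8]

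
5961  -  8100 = - 2139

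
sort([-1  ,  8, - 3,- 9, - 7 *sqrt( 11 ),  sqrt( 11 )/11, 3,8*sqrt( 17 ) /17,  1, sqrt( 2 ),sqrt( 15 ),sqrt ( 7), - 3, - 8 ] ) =[ - 7*sqrt( 11 ), - 9, - 8, - 3, - 3, -1,sqrt(11 ) /11,1, sqrt( 2 ),8*sqrt( 17 )/17, sqrt( 7),3,sqrt( 15), 8 ] 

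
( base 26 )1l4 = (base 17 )442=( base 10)1226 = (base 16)4ca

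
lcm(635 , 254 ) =1270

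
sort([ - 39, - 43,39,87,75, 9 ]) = [ - 43, - 39,9,39,75,87 ] 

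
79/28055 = 79/28055 = 0.00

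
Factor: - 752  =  -2^4*47^1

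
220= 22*10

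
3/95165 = 3/95165 = 0.00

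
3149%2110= 1039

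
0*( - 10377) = 0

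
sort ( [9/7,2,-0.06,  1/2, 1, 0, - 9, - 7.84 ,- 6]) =[ - 9, - 7.84, - 6, - 0.06,0,1/2,1,9/7, 2]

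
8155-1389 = 6766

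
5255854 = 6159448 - 903594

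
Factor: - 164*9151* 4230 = -2^3 * 3^2*5^1*41^1*47^1*9151^1 = - 6348231720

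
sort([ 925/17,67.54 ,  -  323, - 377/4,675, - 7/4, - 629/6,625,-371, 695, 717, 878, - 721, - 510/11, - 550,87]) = [ - 721, - 550, - 371, - 323, - 629/6, - 377/4, - 510/11, - 7/4, 925/17  ,  67.54,87,625,675,695, 717,878 ] 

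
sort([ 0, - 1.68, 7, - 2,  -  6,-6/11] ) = [ - 6, - 2, - 1.68, - 6/11,0,7 ]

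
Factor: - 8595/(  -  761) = 3^2 * 5^1*191^1 * 761^( - 1)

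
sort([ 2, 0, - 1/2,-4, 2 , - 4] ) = [ - 4 , - 4 , - 1/2 , 0,2,  2] 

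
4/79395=4/79395=0.00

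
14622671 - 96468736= - 81846065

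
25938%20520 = 5418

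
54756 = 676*81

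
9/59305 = 9/59305=0.00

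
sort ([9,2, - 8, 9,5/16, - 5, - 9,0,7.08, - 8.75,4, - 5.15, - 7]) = [ - 9,-8.75, - 8,-7,-5.15, - 5,0, 5/16,2, 4,7.08,  9,9] 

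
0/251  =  0 = 0.00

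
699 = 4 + 695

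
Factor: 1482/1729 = 6/7 = 2^1*3^1 * 7^( - 1)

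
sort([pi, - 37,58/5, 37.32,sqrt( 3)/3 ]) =[ - 37,  sqrt (3 ) /3,pi,58/5,37.32 ]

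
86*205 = 17630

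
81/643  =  81/643 = 0.13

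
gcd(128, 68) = 4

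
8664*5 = 43320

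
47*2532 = 119004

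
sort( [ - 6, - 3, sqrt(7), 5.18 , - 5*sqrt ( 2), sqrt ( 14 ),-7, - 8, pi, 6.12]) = [-8 , - 5*sqrt( 2), - 7,- 6, - 3, sqrt( 7),  pi,  sqrt( 14),5.18, 6.12]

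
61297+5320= 66617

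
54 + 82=136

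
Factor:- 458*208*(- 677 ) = 64493728 = 2^5*13^1*229^1*677^1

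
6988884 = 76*91959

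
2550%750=300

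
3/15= 1/5 = 0.20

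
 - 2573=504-3077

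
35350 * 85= 3004750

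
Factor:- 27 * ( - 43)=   3^3 * 43^1 =1161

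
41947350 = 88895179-46947829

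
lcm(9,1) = 9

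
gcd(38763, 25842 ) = 12921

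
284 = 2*142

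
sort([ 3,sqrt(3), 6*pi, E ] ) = [ sqrt( 3 ), E, 3,6  *  pi ] 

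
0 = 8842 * 0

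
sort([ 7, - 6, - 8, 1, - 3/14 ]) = [ - 8, - 6,-3/14, 1, 7 ]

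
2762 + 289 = 3051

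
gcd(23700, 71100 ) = 23700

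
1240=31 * 40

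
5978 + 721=6699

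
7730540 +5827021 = 13557561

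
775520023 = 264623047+510896976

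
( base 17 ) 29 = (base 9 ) 47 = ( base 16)2b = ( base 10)43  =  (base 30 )1D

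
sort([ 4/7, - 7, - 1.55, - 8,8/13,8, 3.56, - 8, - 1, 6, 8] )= [ - 8 , - 8, - 7,- 1.55, - 1, 4/7,8/13, 3.56, 6 , 8,8 ] 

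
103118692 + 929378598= 1032497290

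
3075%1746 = 1329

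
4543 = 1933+2610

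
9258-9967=  -  709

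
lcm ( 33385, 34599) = 1902945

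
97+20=117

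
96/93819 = 32/31273 = 0.00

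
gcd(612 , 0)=612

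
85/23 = 85/23=3.70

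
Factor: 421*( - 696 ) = - 293016 = - 2^3*3^1*29^1*421^1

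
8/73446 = 4/36723 =0.00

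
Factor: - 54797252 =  -2^2  *13699313^1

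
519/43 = 12 + 3/43 = 12.07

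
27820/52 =535 = 535.00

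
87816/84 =1045 + 3/7 =1045.43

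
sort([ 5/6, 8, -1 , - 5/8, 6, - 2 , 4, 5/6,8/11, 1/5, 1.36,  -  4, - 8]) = [-8,-4 ,-2,-1,  -  5/8, 1/5,8/11, 5/6,  5/6 , 1.36, 4,  6,8]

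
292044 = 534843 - 242799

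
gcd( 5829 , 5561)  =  67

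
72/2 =36 = 36.00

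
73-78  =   - 5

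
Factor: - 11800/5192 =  - 25/11 = - 5^2*11^( - 1)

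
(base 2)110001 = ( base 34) 1f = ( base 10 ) 49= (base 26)1N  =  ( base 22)25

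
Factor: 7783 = 43^1*181^1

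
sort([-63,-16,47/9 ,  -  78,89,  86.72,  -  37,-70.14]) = [-78 ,- 70.14, - 63,  -  37 ,-16,47/9, 86.72, 89]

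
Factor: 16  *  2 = 2^5 = 32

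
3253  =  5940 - 2687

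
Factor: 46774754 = 2^1*13^1*191^1*9419^1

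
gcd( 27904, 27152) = 16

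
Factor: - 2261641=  - 109^1*20749^1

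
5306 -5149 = 157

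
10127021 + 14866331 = 24993352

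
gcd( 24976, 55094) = 2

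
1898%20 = 18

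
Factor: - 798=-2^1 * 3^1*7^1*19^1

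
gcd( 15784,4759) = 1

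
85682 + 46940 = 132622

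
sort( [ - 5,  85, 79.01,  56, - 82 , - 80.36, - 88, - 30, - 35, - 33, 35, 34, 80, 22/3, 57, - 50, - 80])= [ - 88,  -  82,  -  80.36, - 80, - 50, - 35, -33, - 30, - 5, 22/3, 34, 35,56, 57,79.01, 80,85 ] 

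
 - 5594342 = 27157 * (-206 ) 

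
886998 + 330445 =1217443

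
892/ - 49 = -19 + 39/49 = -  18.20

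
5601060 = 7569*740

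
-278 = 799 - 1077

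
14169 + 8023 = 22192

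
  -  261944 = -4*65486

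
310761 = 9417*33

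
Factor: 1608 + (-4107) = - 3^1*7^2*17^1  =  - 2499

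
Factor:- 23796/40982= - 18/31 = - 2^1*3^2*31^(  -  1)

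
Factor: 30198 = 2^1 *3^1 * 7^1 *719^1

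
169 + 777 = 946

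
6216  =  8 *777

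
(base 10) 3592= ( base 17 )c75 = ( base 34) 33m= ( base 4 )320020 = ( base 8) 7010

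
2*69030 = 138060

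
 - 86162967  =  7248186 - 93411153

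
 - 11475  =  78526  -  90001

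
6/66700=3/33350 =0.00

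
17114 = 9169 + 7945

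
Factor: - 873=-3^2*97^1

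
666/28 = 23 + 11/14  =  23.79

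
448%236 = 212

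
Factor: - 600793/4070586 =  - 2^( - 1)* 3^( - 1)*13^( - 1)*23^( - 1)*29^1*2269^( - 1)*20717^1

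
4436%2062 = 312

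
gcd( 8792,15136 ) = 8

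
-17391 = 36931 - 54322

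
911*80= 72880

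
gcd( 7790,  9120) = 190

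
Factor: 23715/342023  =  45/649 = 3^2 * 5^1  *  11^( - 1 )*59^( - 1 ) 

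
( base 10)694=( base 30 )n4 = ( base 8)1266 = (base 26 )10i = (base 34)KE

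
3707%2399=1308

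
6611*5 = 33055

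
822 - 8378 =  - 7556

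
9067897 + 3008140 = 12076037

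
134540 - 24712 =109828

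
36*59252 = 2133072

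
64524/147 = 438 + 46/49 = 438.94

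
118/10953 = 118/10953 = 0.01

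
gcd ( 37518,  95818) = 2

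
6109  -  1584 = 4525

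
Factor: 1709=1709^1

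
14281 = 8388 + 5893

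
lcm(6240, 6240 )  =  6240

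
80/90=8/9 = 0.89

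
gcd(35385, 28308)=7077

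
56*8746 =489776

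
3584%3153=431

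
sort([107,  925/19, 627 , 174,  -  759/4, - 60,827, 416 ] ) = [ - 759/4 , - 60, 925/19,107, 174, 416, 627,827]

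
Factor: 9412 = 2^2*13^1 * 181^1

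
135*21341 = 2881035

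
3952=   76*52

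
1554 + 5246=6800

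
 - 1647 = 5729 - 7376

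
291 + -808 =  - 517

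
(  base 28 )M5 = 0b1001101101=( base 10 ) 621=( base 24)11l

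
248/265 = 248/265  =  0.94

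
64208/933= 68 + 764/933 = 68.82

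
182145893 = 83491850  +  98654043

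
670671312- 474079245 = 196592067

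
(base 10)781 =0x30D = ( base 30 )Q1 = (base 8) 1415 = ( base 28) rp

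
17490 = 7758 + 9732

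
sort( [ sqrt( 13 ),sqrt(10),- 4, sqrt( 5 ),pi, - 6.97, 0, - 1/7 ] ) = [ - 6.97, - 4, - 1/7,  0, sqrt( 5), pi, sqrt( 10), sqrt( 13)]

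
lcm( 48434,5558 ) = 339038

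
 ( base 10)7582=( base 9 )11354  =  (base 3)101101211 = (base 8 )16636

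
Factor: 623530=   2^1*5^1*23^1*2711^1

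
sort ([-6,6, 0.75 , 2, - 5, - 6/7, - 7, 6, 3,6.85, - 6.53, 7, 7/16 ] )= [-7,-6.53, - 6, - 5,-6/7, 7/16,0.75,2,3, 6,  6, 6.85, 7 ] 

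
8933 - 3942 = 4991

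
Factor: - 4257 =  - 3^2*11^1*43^1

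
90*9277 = 834930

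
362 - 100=262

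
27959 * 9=251631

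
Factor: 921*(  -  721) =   -  664041 =- 3^1*7^1*103^1*307^1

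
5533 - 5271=262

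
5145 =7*735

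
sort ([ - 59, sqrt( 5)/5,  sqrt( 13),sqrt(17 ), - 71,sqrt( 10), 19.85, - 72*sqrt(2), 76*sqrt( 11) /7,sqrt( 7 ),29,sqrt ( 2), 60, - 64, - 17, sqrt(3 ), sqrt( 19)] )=[ - 72*sqrt( 2), - 71, - 64, - 59, - 17, sqrt( 5) /5,sqrt( 2),sqrt( 3), sqrt( 7), sqrt(10),sqrt( 13), sqrt(17),  sqrt( 19), 19.85,29,76 * sqrt( 11 ) /7, 60] 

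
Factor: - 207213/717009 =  -239/827 = -239^1* 827^( - 1)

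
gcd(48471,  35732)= 1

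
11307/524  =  11307/524 = 21.58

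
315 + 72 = 387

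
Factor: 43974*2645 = 2^1*3^2  *  5^1*7^1*23^2*349^1 = 116311230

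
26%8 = 2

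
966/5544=23/132= 0.17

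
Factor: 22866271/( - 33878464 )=-2^( - 6) * 41^( - 1 )*12911^( - 1) *22866271^1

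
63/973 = 9/139 = 0.06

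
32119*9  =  289071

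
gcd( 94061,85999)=1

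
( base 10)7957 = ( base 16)1F15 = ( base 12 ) 4731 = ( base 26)bk1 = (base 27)aoj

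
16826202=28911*582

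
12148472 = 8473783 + 3674689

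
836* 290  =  242440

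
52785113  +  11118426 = 63903539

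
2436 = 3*812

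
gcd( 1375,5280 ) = 55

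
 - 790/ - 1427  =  790/1427= 0.55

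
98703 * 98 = 9672894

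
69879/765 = 91 + 88/255 = 91.35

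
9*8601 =77409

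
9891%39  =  24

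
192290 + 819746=1012036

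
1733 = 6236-4503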